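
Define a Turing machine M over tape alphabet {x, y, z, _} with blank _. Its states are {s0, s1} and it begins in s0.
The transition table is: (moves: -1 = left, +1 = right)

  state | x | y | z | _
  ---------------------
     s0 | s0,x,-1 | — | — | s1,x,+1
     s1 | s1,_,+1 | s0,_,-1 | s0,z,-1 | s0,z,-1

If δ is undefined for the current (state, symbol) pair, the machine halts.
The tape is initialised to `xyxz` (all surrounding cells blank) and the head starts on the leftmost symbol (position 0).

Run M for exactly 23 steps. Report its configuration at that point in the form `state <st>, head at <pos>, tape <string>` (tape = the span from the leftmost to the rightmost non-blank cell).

state s0, head at -3, tape xxxzxz

s0 | ___[x]yxz   read x → write x, move -1, go to s0
s0 | __[_]xyxz   read _ → write x, move +1, go to s1
s1 | __x[x]yxz   read x → write _, move +1, go to s1
s1 | __x_[y]xz   read y → write _, move -1, go to s0
s0 | __x[_]_xz   read _ → write x, move +1, go to s1
s1 | __xx[_]xz   read _ → write z, move -1, go to s0
s0 | __x[x]zxz   read x → write x, move -1, go to s0
s0 | __[x]xzxz   read x → write x, move -1, go to s0
s0 | _[_]xxzxz   read _ → write x, move +1, go to s1
s1 | _x[x]xzxz   read x → write _, move +1, go to s1
s1 | _x_[x]zxz   read x → write _, move +1, go to s1
s1 | _x__[z]xz   read z → write z, move -1, go to s0
s0 | _x_[_]zxz   read _ → write x, move +1, go to s1
s1 | _x_x[z]xz   read z → write z, move -1, go to s0
s0 | _x_[x]zxz   read x → write x, move -1, go to s0
s0 | _x[_]xzxz   read _ → write x, move +1, go to s1
s1 | _xx[x]zxz   read x → write _, move +1, go to s1
s1 | _xx_[z]xz   read z → write z, move -1, go to s0
s0 | _xx[_]zxz   read _ → write x, move +1, go to s1
s1 | _xxx[z]xz   read z → write z, move -1, go to s0
s0 | _xx[x]zxz   read x → write x, move -1, go to s0
s0 | _x[x]xzxz   read x → write x, move -1, go to s0
s0 | _[x]xxzxz   read x → write x, move -1, go to s0
s0 | [_]xxxzxz
After 23 steps: state s0, head at -3, tape xxxzxz.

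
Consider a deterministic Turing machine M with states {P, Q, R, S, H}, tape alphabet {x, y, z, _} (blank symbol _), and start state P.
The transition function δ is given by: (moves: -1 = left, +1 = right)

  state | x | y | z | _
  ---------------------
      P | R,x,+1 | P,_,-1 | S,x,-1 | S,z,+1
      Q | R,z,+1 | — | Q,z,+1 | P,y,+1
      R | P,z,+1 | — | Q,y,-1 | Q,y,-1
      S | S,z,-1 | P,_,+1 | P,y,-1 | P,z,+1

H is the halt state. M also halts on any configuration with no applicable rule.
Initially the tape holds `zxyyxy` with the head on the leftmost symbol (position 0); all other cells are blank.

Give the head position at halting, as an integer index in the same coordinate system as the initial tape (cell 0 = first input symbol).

state=P head=0 tape=__[z]xyyxy   (P,z)→(S,x,-1)
state=S head=-1 tape=_[_]xxyyxy   (S,_)→(P,z,+1)
state=P head=0 tape=_z[x]xyyxy   (P,x)→(R,x,+1)
state=R head=1 tape=_zx[x]yyxy   (R,x)→(P,z,+1)
state=P head=2 tape=_zxz[y]yxy   (P,y)→(P,_,-1)
state=P head=1 tape=_zx[z]_yxy   (P,z)→(S,x,-1)
state=S head=0 tape=_z[x]x_yxy   (S,x)→(S,z,-1)
state=S head=-1 tape=_[z]zx_yxy   (S,z)→(P,y,-1)
state=P head=-2 tape=[_]yzx_yxy   (P,_)→(S,z,+1)
state=S head=-1 tape=z[y]zx_yxy   (S,y)→(P,_,+1)
state=P head=0 tape=z_[z]x_yxy   (P,z)→(S,x,-1)
state=S head=-1 tape=z[_]xx_yxy   (S,_)→(P,z,+1)
state=P head=0 tape=zz[x]x_yxy   (P,x)→(R,x,+1)
state=R head=1 tape=zzx[x]_yxy   (R,x)→(P,z,+1)
state=P head=2 tape=zzxz[_]yxy   (P,_)→(S,z,+1)
state=S head=3 tape=zzxzz[y]xy   (S,y)→(P,_,+1)
state=P head=4 tape=zzxzz_[x]y   (P,x)→(R,x,+1)
state=R head=5 tape=zzxzz_x[y]
At halt the head is at cell 5.

5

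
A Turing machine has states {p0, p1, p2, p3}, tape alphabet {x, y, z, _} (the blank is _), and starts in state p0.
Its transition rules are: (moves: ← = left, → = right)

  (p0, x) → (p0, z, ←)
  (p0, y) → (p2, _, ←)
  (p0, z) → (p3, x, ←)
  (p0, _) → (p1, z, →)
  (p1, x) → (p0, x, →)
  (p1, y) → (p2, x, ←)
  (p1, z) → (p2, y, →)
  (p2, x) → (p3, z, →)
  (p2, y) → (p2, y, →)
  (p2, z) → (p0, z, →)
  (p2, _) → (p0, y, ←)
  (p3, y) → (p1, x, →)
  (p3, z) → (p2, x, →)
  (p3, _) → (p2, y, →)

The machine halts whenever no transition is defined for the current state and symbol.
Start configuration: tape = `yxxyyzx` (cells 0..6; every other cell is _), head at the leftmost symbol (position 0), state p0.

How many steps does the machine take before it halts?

state=p0 head=0 tape=___[y]xxyyzx   (p0,y)→(p2,_,←)
state=p2 head=-1 tape=__[_]_xxyyzx   (p2,_)→(p0,y,←)
state=p0 head=-2 tape=_[_]y_xxyyzx   (p0,_)→(p1,z,→)
state=p1 head=-1 tape=_z[y]_xxyyzx   (p1,y)→(p2,x,←)
state=p2 head=-2 tape=_[z]x_xxyyzx   (p2,z)→(p0,z,→)
state=p0 head=-1 tape=_z[x]_xxyyzx   (p0,x)→(p0,z,←)
state=p0 head=-2 tape=_[z]z_xxyyzx   (p0,z)→(p3,x,←)
state=p3 head=-3 tape=[_]xz_xxyyzx   (p3,_)→(p2,y,→)
state=p2 head=-2 tape=y[x]z_xxyyzx   (p2,x)→(p3,z,→)
state=p3 head=-1 tape=yz[z]_xxyyzx   (p3,z)→(p2,x,→)
state=p2 head=0 tape=yzx[_]xxyyzx   (p2,_)→(p0,y,←)
state=p0 head=-1 tape=yz[x]yxxyyzx   (p0,x)→(p0,z,←)
state=p0 head=-2 tape=y[z]zyxxyyzx   (p0,z)→(p3,x,←)
state=p3 head=-3 tape=[y]xzyxxyyzx   (p3,y)→(p1,x,→)
state=p1 head=-2 tape=x[x]zyxxyyzx   (p1,x)→(p0,x,→)
state=p0 head=-1 tape=xx[z]yxxyyzx   (p0,z)→(p3,x,←)
state=p3 head=-2 tape=x[x]xyxxyyzx
M halts after 16 transitions.

16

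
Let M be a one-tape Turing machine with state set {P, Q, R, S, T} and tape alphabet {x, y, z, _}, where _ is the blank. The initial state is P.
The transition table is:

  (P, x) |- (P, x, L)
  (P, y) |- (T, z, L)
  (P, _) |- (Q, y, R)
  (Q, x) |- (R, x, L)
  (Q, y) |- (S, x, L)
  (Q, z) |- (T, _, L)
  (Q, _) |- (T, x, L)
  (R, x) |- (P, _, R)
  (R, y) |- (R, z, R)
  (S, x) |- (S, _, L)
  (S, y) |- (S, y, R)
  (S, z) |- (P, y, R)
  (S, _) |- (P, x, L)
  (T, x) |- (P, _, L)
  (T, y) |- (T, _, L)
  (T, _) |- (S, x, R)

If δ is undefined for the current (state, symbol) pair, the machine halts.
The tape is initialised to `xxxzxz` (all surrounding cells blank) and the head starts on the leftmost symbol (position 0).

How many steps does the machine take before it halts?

15

P | _[x]xxzxz   read x → write x, move L, go to P
P | [_]xxxzxz   read _ → write y, move R, go to Q
Q | y[x]xxzxz   read x → write x, move L, go to R
R | [y]xxxzxz   read y → write z, move R, go to R
R | z[x]xxzxz   read x → write _, move R, go to P
P | z_[x]xzxz   read x → write x, move L, go to P
P | z[_]xxzxz   read _ → write y, move R, go to Q
Q | zy[x]xzxz   read x → write x, move L, go to R
R | z[y]xxzxz   read y → write z, move R, go to R
R | zz[x]xzxz   read x → write _, move R, go to P
P | zz_[x]zxz   read x → write x, move L, go to P
P | zz[_]xzxz   read _ → write y, move R, go to Q
Q | zzy[x]zxz   read x → write x, move L, go to R
R | zz[y]xzxz   read y → write z, move R, go to R
R | zzz[x]zxz   read x → write _, move R, go to P
P | zzz_[z]xz
M halts after 15 transitions.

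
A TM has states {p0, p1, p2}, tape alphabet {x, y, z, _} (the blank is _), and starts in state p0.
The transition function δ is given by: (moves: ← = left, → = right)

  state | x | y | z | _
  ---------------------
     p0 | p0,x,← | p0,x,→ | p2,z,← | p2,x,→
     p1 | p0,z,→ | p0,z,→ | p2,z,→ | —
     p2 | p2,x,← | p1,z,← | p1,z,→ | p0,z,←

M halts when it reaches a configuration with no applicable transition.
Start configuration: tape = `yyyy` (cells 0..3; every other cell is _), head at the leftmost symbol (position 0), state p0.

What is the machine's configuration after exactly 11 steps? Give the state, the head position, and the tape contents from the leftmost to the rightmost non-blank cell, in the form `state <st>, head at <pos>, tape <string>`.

state p0, head at -1, tape xxxxxz

state=p0 head=0 tape=_[y]yyy__   (p0,y)→(p0,x,→)
state=p0 head=1 tape=_x[y]yy__   (p0,y)→(p0,x,→)
state=p0 head=2 tape=_xx[y]y__   (p0,y)→(p0,x,→)
state=p0 head=3 tape=_xxx[y]__   (p0,y)→(p0,x,→)
state=p0 head=4 tape=_xxxx[_]_   (p0,_)→(p2,x,→)
state=p2 head=5 tape=_xxxxx[_]   (p2,_)→(p0,z,←)
state=p0 head=4 tape=_xxxx[x]z   (p0,x)→(p0,x,←)
state=p0 head=3 tape=_xxx[x]xz   (p0,x)→(p0,x,←)
state=p0 head=2 tape=_xx[x]xxz   (p0,x)→(p0,x,←)
state=p0 head=1 tape=_x[x]xxxz   (p0,x)→(p0,x,←)
state=p0 head=0 tape=_[x]xxxxz   (p0,x)→(p0,x,←)
state=p0 head=-1 tape=[_]xxxxxz
After 11 steps: state p0, head at -1, tape xxxxxz.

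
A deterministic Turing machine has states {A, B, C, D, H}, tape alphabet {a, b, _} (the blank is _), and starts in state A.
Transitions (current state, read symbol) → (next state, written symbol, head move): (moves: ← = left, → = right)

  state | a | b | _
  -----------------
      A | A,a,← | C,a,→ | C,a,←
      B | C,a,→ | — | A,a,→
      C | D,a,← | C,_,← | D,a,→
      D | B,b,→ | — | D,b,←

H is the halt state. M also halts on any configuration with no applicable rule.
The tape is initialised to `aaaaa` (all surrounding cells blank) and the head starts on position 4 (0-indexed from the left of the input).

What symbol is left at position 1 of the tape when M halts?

b

A | __aaaa[a]__   read a → write a, move ←, go to A
A | __aaa[a]a__   read a → write a, move ←, go to A
A | __aa[a]aa__   read a → write a, move ←, go to A
A | __a[a]aaa__   read a → write a, move ←, go to A
A | __[a]aaaa__   read a → write a, move ←, go to A
A | _[_]aaaaa__   read _ → write a, move ←, go to C
C | [_]aaaaaa__   read _ → write a, move →, go to D
D | a[a]aaaaa__   read a → write b, move →, go to B
B | ab[a]aaaa__   read a → write a, move →, go to C
C | aba[a]aaa__   read a → write a, move ←, go to D
D | ab[a]aaaa__   read a → write b, move →, go to B
B | abb[a]aaa__   read a → write a, move →, go to C
C | abba[a]aa__   read a → write a, move ←, go to D
D | abb[a]aaa__   read a → write b, move →, go to B
B | abbb[a]aa__   read a → write a, move →, go to C
C | abbba[a]a__   read a → write a, move ←, go to D
D | abbb[a]aa__   read a → write b, move →, go to B
B | abbbb[a]a__   read a → write a, move →, go to C
C | abbbba[a]__   read a → write a, move ←, go to D
D | abbbb[a]a__   read a → write b, move →, go to B
B | abbbbb[a]__   read a → write a, move →, go to C
C | abbbbba[_]_   read _ → write a, move →, go to D
D | abbbbbaa[_]   read _ → write b, move ←, go to D
D | abbbbba[a]b   read a → write b, move →, go to B
B | abbbbbab[b]
Cell 1 holds b when M halts.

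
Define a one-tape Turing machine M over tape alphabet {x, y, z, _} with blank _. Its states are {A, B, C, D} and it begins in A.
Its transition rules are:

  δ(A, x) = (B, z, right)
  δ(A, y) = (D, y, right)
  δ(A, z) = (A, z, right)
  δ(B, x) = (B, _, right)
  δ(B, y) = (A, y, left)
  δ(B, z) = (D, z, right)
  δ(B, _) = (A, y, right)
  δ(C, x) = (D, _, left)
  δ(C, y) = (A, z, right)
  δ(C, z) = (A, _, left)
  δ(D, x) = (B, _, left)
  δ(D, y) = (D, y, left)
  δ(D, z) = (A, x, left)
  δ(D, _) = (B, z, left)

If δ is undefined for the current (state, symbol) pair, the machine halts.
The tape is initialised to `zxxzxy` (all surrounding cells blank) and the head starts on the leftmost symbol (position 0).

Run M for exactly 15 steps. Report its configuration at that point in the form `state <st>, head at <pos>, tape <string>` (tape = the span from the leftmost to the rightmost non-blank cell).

state B, head at 5, tape zz_zzyz

A | [z]xxzxy_   read z → write z, move right, go to A
A | z[x]xzxy_   read x → write z, move right, go to B
B | zz[x]zxy_   read x → write _, move right, go to B
B | zz_[z]xy_   read z → write z, move right, go to D
D | zz_z[x]y_   read x → write _, move left, go to B
B | zz_[z]_y_   read z → write z, move right, go to D
D | zz_z[_]y_   read _ → write z, move left, go to B
B | zz_[z]zy_   read z → write z, move right, go to D
D | zz_z[z]y_   read z → write x, move left, go to A
A | zz_[z]xy_   read z → write z, move right, go to A
A | zz_z[x]y_   read x → write z, move right, go to B
B | zz_zz[y]_   read y → write y, move left, go to A
A | zz_z[z]y_   read z → write z, move right, go to A
A | zz_zz[y]_   read y → write y, move right, go to D
D | zz_zzy[_]   read _ → write z, move left, go to B
B | zz_zz[y]z
After 15 steps: state B, head at 5, tape zz_zzyz.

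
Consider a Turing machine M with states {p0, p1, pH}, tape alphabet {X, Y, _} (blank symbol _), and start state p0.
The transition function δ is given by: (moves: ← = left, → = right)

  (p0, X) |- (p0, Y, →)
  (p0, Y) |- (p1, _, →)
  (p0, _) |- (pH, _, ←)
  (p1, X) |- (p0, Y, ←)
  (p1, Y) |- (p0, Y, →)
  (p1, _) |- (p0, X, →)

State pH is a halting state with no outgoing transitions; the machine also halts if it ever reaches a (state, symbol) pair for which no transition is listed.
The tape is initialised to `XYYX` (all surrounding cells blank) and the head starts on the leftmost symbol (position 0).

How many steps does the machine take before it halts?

state=p0 head=0 tape=[X]YYX_   (p0,X)→(p0,Y,→)
state=p0 head=1 tape=Y[Y]YX_   (p0,Y)→(p1,_,→)
state=p1 head=2 tape=Y_[Y]X_   (p1,Y)→(p0,Y,→)
state=p0 head=3 tape=Y_Y[X]_   (p0,X)→(p0,Y,→)
state=p0 head=4 tape=Y_YY[_]   (p0,_)→(pH,_,←)
state=pH head=3 tape=Y_Y[Y]_
M halts after 5 transitions.

5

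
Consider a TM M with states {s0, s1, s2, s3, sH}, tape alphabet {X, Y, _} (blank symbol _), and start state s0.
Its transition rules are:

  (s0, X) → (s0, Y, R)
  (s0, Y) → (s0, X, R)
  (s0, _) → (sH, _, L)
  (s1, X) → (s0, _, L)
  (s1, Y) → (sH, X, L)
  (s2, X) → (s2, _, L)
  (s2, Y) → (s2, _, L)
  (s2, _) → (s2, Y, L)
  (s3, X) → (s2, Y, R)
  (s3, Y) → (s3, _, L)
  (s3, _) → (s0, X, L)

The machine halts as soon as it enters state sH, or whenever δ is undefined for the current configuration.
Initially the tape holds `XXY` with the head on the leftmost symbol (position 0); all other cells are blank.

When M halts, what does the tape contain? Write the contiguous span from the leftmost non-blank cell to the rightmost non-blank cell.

state=s0 head=0 tape=[X]XY_   (s0,X)→(s0,Y,R)
state=s0 head=1 tape=Y[X]Y_   (s0,X)→(s0,Y,R)
state=s0 head=2 tape=YY[Y]_   (s0,Y)→(s0,X,R)
state=s0 head=3 tape=YYX[_]   (s0,_)→(sH,_,L)
state=sH head=2 tape=YY[X]_
The non-blank tape span at halt is YYX.

YYX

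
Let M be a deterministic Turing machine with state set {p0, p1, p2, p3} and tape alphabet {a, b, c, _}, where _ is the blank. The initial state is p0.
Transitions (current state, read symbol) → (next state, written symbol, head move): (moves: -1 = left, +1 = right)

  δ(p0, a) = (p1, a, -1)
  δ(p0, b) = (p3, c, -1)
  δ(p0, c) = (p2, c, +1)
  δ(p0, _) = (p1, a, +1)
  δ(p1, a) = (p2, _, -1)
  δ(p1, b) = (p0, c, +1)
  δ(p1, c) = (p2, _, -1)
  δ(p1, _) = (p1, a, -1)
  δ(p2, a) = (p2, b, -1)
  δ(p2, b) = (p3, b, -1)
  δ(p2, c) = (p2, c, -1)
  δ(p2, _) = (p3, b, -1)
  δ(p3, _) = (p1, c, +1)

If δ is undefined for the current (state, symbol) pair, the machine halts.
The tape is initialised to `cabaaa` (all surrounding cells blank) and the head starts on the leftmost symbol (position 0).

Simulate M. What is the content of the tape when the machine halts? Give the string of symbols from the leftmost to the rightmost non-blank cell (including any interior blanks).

cccbbaaa

p0 | __[c]abaaa   read c → write c, move +1, go to p2
p2 | __c[a]baaa   read a → write b, move -1, go to p2
p2 | __[c]bbaaa   read c → write c, move -1, go to p2
p2 | _[_]cbbaaa   read _ → write b, move -1, go to p3
p3 | [_]bcbbaaa   read _ → write c, move +1, go to p1
p1 | c[b]cbbaaa   read b → write c, move +1, go to p0
p0 | cc[c]bbaaa   read c → write c, move +1, go to p2
p2 | ccc[b]baaa   read b → write b, move -1, go to p3
p3 | cc[c]bbaaa
The non-blank tape span at halt is cccbbaaa.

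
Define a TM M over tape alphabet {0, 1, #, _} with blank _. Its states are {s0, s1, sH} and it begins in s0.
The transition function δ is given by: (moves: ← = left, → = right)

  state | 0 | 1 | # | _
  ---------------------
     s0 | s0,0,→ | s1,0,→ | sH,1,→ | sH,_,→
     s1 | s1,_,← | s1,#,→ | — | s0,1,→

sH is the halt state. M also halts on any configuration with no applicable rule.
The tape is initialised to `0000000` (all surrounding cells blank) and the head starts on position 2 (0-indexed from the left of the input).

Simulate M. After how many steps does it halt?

6

s0 | 00[0]0000__   read 0 → write 0, move →, go to s0
s0 | 000[0]000__   read 0 → write 0, move →, go to s0
s0 | 0000[0]00__   read 0 → write 0, move →, go to s0
s0 | 00000[0]0__   read 0 → write 0, move →, go to s0
s0 | 000000[0]__   read 0 → write 0, move →, go to s0
s0 | 0000000[_]_   read _ → write _, move →, go to sH
sH | 0000000_[_]
M halts after 6 transitions.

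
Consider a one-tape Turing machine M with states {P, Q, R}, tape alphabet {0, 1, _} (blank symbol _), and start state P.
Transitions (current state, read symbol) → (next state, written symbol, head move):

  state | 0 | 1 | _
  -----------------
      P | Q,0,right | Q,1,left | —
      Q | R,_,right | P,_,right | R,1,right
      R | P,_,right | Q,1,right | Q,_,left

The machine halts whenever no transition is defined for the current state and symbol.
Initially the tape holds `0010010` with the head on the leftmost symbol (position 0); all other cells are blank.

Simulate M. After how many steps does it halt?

13

state=P head=0 tape=[0]010010_   (P,0)→(Q,0,right)
state=Q head=1 tape=0[0]10010_   (Q,0)→(R,_,right)
state=R head=2 tape=0_[1]0010_   (R,1)→(Q,1,right)
state=Q head=3 tape=0_1[0]010_   (Q,0)→(R,_,right)
state=R head=4 tape=0_1_[0]10_   (R,0)→(P,_,right)
state=P head=5 tape=0_1__[1]0_   (P,1)→(Q,1,left)
state=Q head=4 tape=0_1_[_]10_   (Q,_)→(R,1,right)
state=R head=5 tape=0_1_1[1]0_   (R,1)→(Q,1,right)
state=Q head=6 tape=0_1_11[0]_   (Q,0)→(R,_,right)
state=R head=7 tape=0_1_11_[_]   (R,_)→(Q,_,left)
state=Q head=6 tape=0_1_11[_]_   (Q,_)→(R,1,right)
state=R head=7 tape=0_1_111[_]   (R,_)→(Q,_,left)
state=Q head=6 tape=0_1_11[1]_   (Q,1)→(P,_,right)
state=P head=7 tape=0_1_11_[_]
M halts after 13 transitions.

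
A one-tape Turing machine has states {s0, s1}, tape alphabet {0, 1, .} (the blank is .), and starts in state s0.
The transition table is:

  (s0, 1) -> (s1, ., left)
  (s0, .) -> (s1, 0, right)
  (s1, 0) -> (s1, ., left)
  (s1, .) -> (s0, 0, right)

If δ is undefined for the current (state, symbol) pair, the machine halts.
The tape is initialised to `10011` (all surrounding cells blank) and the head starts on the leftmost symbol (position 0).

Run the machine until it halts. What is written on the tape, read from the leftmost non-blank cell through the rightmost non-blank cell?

00000011

state=s0 head=0 tape=...[1]0011   (s0,1)→(s1,.,left)
state=s1 head=-1 tape=..[.].0011   (s1,.)→(s0,0,right)
state=s0 head=0 tape=..0[.]0011   (s0,.)→(s1,0,right)
state=s1 head=1 tape=..00[0]011   (s1,0)→(s1,.,left)
state=s1 head=0 tape=..0[0].011   (s1,0)→(s1,.,left)
state=s1 head=-1 tape=..[0]..011   (s1,0)→(s1,.,left)
state=s1 head=-2 tape=.[.]...011   (s1,.)→(s0,0,right)
state=s0 head=-1 tape=.0[.]..011   (s0,.)→(s1,0,right)
state=s1 head=0 tape=.00[.].011   (s1,.)→(s0,0,right)
state=s0 head=1 tape=.000[.]011   (s0,.)→(s1,0,right)
state=s1 head=2 tape=.0000[0]11   (s1,0)→(s1,.,left)
state=s1 head=1 tape=.000[0].11   (s1,0)→(s1,.,left)
state=s1 head=0 tape=.00[0]..11   (s1,0)→(s1,.,left)
state=s1 head=-1 tape=.0[0]...11   (s1,0)→(s1,.,left)
state=s1 head=-2 tape=.[0]....11   (s1,0)→(s1,.,left)
state=s1 head=-3 tape=[.].....11   (s1,.)→(s0,0,right)
state=s0 head=-2 tape=0[.]....11   (s0,.)→(s1,0,right)
state=s1 head=-1 tape=00[.]...11   (s1,.)→(s0,0,right)
state=s0 head=0 tape=000[.]..11   (s0,.)→(s1,0,right)
state=s1 head=1 tape=0000[.].11   (s1,.)→(s0,0,right)
state=s0 head=2 tape=00000[.]11   (s0,.)→(s1,0,right)
state=s1 head=3 tape=000000[1]1
The non-blank tape span at halt is 00000011.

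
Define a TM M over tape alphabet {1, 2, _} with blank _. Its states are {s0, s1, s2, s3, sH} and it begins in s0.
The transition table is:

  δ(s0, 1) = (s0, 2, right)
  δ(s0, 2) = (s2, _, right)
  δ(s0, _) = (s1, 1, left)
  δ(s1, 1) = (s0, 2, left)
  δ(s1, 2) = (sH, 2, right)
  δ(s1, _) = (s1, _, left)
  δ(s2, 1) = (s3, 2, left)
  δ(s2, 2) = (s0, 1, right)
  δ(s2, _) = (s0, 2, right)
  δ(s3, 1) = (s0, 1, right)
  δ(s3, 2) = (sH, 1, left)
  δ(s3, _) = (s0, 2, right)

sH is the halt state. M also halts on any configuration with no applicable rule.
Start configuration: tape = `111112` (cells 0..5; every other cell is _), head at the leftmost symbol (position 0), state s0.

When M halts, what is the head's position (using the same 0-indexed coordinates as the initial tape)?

7

state=s0 head=0 tape=[1]11112__   (s0,1)→(s0,2,right)
state=s0 head=1 tape=2[1]1112__   (s0,1)→(s0,2,right)
state=s0 head=2 tape=22[1]112__   (s0,1)→(s0,2,right)
state=s0 head=3 tape=222[1]12__   (s0,1)→(s0,2,right)
state=s0 head=4 tape=2222[1]2__   (s0,1)→(s0,2,right)
state=s0 head=5 tape=22222[2]__   (s0,2)→(s2,_,right)
state=s2 head=6 tape=22222_[_]_   (s2,_)→(s0,2,right)
state=s0 head=7 tape=22222_2[_]   (s0,_)→(s1,1,left)
state=s1 head=6 tape=22222_[2]1   (s1,2)→(sH,2,right)
state=sH head=7 tape=22222_2[1]
At halt the head is at cell 7.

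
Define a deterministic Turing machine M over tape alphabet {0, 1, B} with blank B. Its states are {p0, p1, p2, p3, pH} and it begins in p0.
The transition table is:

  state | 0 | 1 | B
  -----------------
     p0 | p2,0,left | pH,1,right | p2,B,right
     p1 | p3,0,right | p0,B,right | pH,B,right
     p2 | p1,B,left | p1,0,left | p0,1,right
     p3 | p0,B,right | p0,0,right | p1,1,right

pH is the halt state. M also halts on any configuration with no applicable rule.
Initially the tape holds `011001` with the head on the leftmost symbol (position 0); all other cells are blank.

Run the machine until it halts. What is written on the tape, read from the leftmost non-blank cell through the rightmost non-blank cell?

state=p0 head=0 tape=BB[0]11001   (p0,0)→(p2,0,left)
state=p2 head=-1 tape=B[B]011001   (p2,B)→(p0,1,right)
state=p0 head=0 tape=B1[0]11001   (p0,0)→(p2,0,left)
state=p2 head=-1 tape=B[1]011001   (p2,1)→(p1,0,left)
state=p1 head=-2 tape=[B]0011001   (p1,B)→(pH,B,right)
state=pH head=-1 tape=B[0]011001
The non-blank tape span at halt is 0011001.

0011001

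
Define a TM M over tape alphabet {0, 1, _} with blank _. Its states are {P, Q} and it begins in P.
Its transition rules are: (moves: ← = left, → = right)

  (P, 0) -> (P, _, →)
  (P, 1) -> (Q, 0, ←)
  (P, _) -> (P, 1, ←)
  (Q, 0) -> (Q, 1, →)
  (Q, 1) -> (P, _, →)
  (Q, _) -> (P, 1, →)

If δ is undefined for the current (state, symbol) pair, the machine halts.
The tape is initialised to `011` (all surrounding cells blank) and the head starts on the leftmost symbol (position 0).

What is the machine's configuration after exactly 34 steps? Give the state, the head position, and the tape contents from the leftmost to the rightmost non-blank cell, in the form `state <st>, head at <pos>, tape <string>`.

P | [0]11___   read 0 → write _, move →, go to P
P | _[1]1___   read 1 → write 0, move ←, go to Q
Q | [_]01___   read _ → write 1, move →, go to P
P | 1[0]1___   read 0 → write _, move →, go to P
P | 1_[1]___   read 1 → write 0, move ←, go to Q
Q | 1[_]0___   read _ → write 1, move →, go to P
P | 11[0]___   read 0 → write _, move →, go to P
P | 11_[_]__   read _ → write 1, move ←, go to P
P | 11[_]1__   read _ → write 1, move ←, go to P
P | 1[1]11__   read 1 → write 0, move ←, go to Q
Q | [1]011__   read 1 → write _, move →, go to P
P | _[0]11__   read 0 → write _, move →, go to P
P | __[1]1__   read 1 → write 0, move ←, go to Q
Q | _[_]01__   read _ → write 1, move →, go to P
P | _1[0]1__   read 0 → write _, move →, go to P
P | _1_[1]__   read 1 → write 0, move ←, go to Q
Q | _1[_]0__   read _ → write 1, move →, go to P
P | _11[0]__   read 0 → write _, move →, go to P
P | _11_[_]_   read _ → write 1, move ←, go to P
P | _11[_]1_   read _ → write 1, move ←, go to P
P | _1[1]11_   read 1 → write 0, move ←, go to Q
Q | _[1]011_   read 1 → write _, move →, go to P
P | __[0]11_   read 0 → write _, move →, go to P
P | ___[1]1_   read 1 → write 0, move ←, go to Q
Q | __[_]01_   read _ → write 1, move →, go to P
P | __1[0]1_   read 0 → write _, move →, go to P
P | __1_[1]_   read 1 → write 0, move ←, go to Q
Q | __1[_]0_   read _ → write 1, move →, go to P
P | __11[0]_   read 0 → write _, move →, go to P
P | __11_[_]   read _ → write 1, move ←, go to P
P | __11[_]1   read _ → write 1, move ←, go to P
P | __1[1]11   read 1 → write 0, move ←, go to Q
Q | __[1]011   read 1 → write _, move →, go to P
P | ___[0]11   read 0 → write _, move →, go to P
P | ____[1]1
After 34 steps: state P, head at 4, tape 11.

state P, head at 4, tape 11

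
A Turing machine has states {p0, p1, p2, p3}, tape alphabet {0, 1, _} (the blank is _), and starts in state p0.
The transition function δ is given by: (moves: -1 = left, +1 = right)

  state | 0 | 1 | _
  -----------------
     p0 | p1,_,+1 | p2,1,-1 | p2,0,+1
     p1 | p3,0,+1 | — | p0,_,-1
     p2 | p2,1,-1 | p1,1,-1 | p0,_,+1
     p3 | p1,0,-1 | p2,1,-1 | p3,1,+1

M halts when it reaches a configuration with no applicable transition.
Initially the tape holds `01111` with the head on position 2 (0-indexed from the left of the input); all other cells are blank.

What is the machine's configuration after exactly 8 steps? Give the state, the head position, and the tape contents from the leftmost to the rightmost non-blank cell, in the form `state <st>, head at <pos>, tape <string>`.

state p0, head at 0, tape 11111

p0 | _01[1]11   read 1 → write 1, move -1, go to p2
p2 | _0[1]111   read 1 → write 1, move -1, go to p1
p1 | _[0]1111   read 0 → write 0, move +1, go to p3
p3 | _0[1]111   read 1 → write 1, move -1, go to p2
p2 | _[0]1111   read 0 → write 1, move -1, go to p2
p2 | [_]11111   read _ → write _, move +1, go to p0
p0 | _[1]1111   read 1 → write 1, move -1, go to p2
p2 | [_]11111   read _ → write _, move +1, go to p0
p0 | _[1]1111
After 8 steps: state p0, head at 0, tape 11111.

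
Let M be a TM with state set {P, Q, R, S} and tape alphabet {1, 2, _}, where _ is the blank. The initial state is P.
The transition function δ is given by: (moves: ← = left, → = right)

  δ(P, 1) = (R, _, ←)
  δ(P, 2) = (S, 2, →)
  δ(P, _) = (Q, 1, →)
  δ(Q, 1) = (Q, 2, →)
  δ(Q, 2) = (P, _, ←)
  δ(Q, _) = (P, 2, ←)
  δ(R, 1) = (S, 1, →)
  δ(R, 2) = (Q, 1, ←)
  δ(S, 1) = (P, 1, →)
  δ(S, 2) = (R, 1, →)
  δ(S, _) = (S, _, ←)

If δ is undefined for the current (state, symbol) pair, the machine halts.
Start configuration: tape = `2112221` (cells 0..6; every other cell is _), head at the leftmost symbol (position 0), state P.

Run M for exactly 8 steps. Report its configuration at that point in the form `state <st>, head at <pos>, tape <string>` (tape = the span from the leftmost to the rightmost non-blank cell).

state P, head at 2, tape 211_221

P | [2]112221   read 2 → write 2, move →, go to S
S | 2[1]12221   read 1 → write 1, move →, go to P
P | 21[1]2221   read 1 → write _, move ←, go to R
R | 2[1]_2221   read 1 → write 1, move →, go to S
S | 21[_]2221   read _ → write _, move ←, go to S
S | 2[1]_2221   read 1 → write 1, move →, go to P
P | 21[_]2221   read _ → write 1, move →, go to Q
Q | 211[2]221   read 2 → write _, move ←, go to P
P | 21[1]_221
After 8 steps: state P, head at 2, tape 211_221.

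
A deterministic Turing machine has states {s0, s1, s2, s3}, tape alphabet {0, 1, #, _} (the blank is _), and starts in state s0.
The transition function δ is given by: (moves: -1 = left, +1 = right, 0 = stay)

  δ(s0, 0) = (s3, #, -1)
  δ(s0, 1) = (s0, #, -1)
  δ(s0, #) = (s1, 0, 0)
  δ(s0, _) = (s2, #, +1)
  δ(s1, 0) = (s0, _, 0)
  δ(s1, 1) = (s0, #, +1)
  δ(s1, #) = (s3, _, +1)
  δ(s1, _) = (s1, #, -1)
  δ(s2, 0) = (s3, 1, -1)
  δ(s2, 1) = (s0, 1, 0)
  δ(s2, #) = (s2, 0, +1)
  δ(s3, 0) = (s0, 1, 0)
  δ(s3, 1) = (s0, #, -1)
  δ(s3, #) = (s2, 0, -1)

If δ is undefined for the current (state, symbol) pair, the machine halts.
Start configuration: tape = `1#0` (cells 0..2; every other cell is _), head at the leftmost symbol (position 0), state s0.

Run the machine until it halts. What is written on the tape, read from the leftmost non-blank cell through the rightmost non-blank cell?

0##1

s0 | __[1]#0   read 1 → write #, move -1, go to s0
s0 | _[_]##0   read _ → write #, move +1, go to s2
s2 | _#[#]#0   read # → write 0, move +1, go to s2
s2 | _#0[#]0   read # → write 0, move +1, go to s2
s2 | _#00[0]   read 0 → write 1, move -1, go to s3
s3 | _#0[0]1   read 0 → write 1, move 0, go to s0
s0 | _#0[1]1   read 1 → write #, move -1, go to s0
s0 | _#[0]#1   read 0 → write #, move -1, go to s3
s3 | _[#]##1   read # → write 0, move -1, go to s2
s2 | [_]0##1
The non-blank tape span at halt is 0##1.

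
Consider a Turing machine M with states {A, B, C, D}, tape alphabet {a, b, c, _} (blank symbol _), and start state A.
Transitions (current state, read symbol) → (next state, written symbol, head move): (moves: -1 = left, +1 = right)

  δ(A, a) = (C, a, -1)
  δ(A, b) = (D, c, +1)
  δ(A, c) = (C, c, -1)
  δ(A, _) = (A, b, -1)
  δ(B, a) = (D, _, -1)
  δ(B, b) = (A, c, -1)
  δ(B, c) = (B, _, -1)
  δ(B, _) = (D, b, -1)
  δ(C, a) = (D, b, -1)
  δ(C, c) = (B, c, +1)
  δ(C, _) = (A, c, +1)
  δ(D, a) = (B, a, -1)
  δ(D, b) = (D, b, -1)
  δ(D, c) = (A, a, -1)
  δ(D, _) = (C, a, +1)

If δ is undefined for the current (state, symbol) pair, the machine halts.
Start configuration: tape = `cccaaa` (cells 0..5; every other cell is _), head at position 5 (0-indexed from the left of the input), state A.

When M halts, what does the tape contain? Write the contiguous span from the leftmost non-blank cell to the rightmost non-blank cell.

state=A head=5 tape=__cccaa[a]   (A,a)→(C,a,-1)
state=C head=4 tape=__ccca[a]a   (C,a)→(D,b,-1)
state=D head=3 tape=__ccc[a]ba   (D,a)→(B,a,-1)
state=B head=2 tape=__cc[c]aba   (B,c)→(B,_,-1)
state=B head=1 tape=__c[c]_aba   (B,c)→(B,_,-1)
state=B head=0 tape=__[c]__aba   (B,c)→(B,_,-1)
state=B head=-1 tape=_[_]___aba   (B,_)→(D,b,-1)
state=D head=-2 tape=[_]b___aba   (D,_)→(C,a,+1)
state=C head=-1 tape=a[b]___aba
The non-blank tape span at halt is ab___aba.

ab___aba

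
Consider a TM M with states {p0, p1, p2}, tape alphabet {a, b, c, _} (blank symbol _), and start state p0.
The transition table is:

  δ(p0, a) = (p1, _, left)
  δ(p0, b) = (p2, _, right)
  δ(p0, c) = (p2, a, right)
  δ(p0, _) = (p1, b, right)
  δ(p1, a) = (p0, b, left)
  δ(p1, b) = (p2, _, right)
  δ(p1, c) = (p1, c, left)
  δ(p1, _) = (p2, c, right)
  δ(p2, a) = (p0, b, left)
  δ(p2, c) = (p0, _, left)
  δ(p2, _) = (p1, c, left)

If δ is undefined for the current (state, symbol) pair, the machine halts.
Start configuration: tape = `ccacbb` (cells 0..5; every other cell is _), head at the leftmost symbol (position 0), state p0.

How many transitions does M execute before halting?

state=p0 head=0 tape=___[c]cacbb   (p0,c)→(p2,a,right)
state=p2 head=1 tape=___a[c]acbb   (p2,c)→(p0,_,left)
state=p0 head=0 tape=___[a]_acbb   (p0,a)→(p1,_,left)
state=p1 head=-1 tape=__[_]__acbb   (p1,_)→(p2,c,right)
state=p2 head=0 tape=__c[_]_acbb   (p2,_)→(p1,c,left)
state=p1 head=-1 tape=__[c]c_acbb   (p1,c)→(p1,c,left)
state=p1 head=-2 tape=_[_]cc_acbb   (p1,_)→(p2,c,right)
state=p2 head=-1 tape=_c[c]c_acbb   (p2,c)→(p0,_,left)
state=p0 head=-2 tape=_[c]_c_acbb   (p0,c)→(p2,a,right)
state=p2 head=-1 tape=_a[_]c_acbb   (p2,_)→(p1,c,left)
state=p1 head=-2 tape=_[a]cc_acbb   (p1,a)→(p0,b,left)
state=p0 head=-3 tape=[_]bcc_acbb   (p0,_)→(p1,b,right)
state=p1 head=-2 tape=b[b]cc_acbb   (p1,b)→(p2,_,right)
state=p2 head=-1 tape=b_[c]c_acbb   (p2,c)→(p0,_,left)
state=p0 head=-2 tape=b[_]_c_acbb   (p0,_)→(p1,b,right)
state=p1 head=-1 tape=bb[_]c_acbb   (p1,_)→(p2,c,right)
state=p2 head=0 tape=bbc[c]_acbb   (p2,c)→(p0,_,left)
state=p0 head=-1 tape=bb[c]__acbb   (p0,c)→(p2,a,right)
state=p2 head=0 tape=bba[_]_acbb   (p2,_)→(p1,c,left)
state=p1 head=-1 tape=bb[a]c_acbb   (p1,a)→(p0,b,left)
state=p0 head=-2 tape=b[b]bc_acbb   (p0,b)→(p2,_,right)
state=p2 head=-1 tape=b_[b]c_acbb
M halts after 21 transitions.

21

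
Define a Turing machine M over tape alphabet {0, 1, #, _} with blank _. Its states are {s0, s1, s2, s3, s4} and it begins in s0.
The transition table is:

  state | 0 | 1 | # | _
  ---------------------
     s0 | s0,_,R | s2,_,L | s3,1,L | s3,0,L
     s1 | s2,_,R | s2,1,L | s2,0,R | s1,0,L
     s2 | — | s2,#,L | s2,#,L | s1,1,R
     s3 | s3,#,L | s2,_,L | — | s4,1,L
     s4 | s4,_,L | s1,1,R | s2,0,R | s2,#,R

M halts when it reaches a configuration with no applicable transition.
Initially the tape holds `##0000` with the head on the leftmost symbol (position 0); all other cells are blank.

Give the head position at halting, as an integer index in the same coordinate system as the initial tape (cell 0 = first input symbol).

-2

s0 | ___[#]#0000   read # → write 1, move L, go to s3
s3 | __[_]1#0000   read _ → write 1, move L, go to s4
s4 | _[_]11#0000   read _ → write #, move R, go to s2
s2 | _#[1]1#0000   read 1 → write #, move L, go to s2
s2 | _[#]#1#0000   read # → write #, move L, go to s2
s2 | [_]##1#0000   read _ → write 1, move R, go to s1
s1 | 1[#]#1#0000   read # → write 0, move R, go to s2
s2 | 10[#]1#0000   read # → write #, move L, go to s2
s2 | 1[0]#1#0000
At halt the head is at cell -2.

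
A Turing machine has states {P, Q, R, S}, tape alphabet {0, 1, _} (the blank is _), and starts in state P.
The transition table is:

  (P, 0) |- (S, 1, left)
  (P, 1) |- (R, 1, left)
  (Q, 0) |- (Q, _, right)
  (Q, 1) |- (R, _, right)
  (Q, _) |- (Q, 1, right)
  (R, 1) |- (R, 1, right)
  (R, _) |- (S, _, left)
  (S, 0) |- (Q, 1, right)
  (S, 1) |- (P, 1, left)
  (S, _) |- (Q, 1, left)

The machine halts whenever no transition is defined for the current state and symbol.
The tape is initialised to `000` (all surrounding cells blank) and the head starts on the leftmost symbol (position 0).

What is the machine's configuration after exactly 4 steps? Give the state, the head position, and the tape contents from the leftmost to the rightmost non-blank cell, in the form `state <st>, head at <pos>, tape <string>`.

state R, head at 0, tape 1_100

state=P head=0 tape=__[0]00   (P,0)→(S,1,left)
state=S head=-1 tape=_[_]100   (S,_)→(Q,1,left)
state=Q head=-2 tape=[_]1100   (Q,_)→(Q,1,right)
state=Q head=-1 tape=1[1]100   (Q,1)→(R,_,right)
state=R head=0 tape=1_[1]00
After 4 steps: state R, head at 0, tape 1_100.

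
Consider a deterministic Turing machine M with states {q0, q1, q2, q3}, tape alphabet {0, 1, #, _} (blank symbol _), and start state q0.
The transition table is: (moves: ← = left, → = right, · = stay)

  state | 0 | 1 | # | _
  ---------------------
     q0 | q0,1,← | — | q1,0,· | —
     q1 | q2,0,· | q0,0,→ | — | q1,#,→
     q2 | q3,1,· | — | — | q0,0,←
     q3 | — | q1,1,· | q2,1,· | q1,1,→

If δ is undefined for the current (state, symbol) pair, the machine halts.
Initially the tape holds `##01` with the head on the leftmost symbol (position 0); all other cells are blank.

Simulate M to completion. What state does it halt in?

q0

state=q0 head=0 tape=_[#]#01   (q0,#)→(q1,0,·)
state=q1 head=0 tape=_[0]#01   (q1,0)→(q2,0,·)
state=q2 head=0 tape=_[0]#01   (q2,0)→(q3,1,·)
state=q3 head=0 tape=_[1]#01   (q3,1)→(q1,1,·)
state=q1 head=0 tape=_[1]#01   (q1,1)→(q0,0,→)
state=q0 head=1 tape=_0[#]01   (q0,#)→(q1,0,·)
state=q1 head=1 tape=_0[0]01   (q1,0)→(q2,0,·)
state=q2 head=1 tape=_0[0]01   (q2,0)→(q3,1,·)
state=q3 head=1 tape=_0[1]01   (q3,1)→(q1,1,·)
state=q1 head=1 tape=_0[1]01   (q1,1)→(q0,0,→)
state=q0 head=2 tape=_00[0]1   (q0,0)→(q0,1,←)
state=q0 head=1 tape=_0[0]11   (q0,0)→(q0,1,←)
state=q0 head=0 tape=_[0]111   (q0,0)→(q0,1,←)
state=q0 head=-1 tape=[_]1111
No transition is defined for (q0, _); M halts in state q0.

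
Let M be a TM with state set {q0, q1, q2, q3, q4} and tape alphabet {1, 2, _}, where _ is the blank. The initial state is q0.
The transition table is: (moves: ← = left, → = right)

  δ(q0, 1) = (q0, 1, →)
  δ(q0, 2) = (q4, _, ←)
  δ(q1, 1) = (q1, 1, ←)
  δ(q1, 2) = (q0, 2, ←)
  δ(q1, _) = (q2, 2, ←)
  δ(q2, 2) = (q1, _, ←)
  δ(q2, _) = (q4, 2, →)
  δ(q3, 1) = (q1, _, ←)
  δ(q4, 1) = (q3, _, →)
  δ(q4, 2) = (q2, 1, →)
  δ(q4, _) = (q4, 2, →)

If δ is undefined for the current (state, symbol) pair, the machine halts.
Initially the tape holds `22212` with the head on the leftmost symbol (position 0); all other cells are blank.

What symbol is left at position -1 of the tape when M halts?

2

q0 | __[2]2212   read 2 → write _, move ←, go to q4
q4 | _[_]_2212   read _ → write 2, move →, go to q4
q4 | _2[_]2212   read _ → write 2, move →, go to q4
q4 | _22[2]212   read 2 → write 1, move →, go to q2
q2 | _221[2]12   read 2 → write _, move ←, go to q1
q1 | _22[1]_12   read 1 → write 1, move ←, go to q1
q1 | _2[2]1_12   read 2 → write 2, move ←, go to q0
q0 | _[2]21_12   read 2 → write _, move ←, go to q4
q4 | [_]_21_12   read _ → write 2, move →, go to q4
q4 | 2[_]21_12   read _ → write 2, move →, go to q4
q4 | 22[2]1_12   read 2 → write 1, move →, go to q2
q2 | 221[1]_12
Cell -1 holds 2 when M halts.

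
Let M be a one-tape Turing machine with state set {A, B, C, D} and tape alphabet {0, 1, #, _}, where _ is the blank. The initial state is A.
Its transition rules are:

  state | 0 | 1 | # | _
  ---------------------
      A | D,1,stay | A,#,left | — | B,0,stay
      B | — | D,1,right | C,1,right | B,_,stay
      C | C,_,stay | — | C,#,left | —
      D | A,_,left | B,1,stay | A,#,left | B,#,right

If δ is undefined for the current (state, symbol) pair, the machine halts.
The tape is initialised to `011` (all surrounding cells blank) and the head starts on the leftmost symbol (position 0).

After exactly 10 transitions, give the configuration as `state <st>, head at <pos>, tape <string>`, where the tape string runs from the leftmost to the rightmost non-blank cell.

state=A head=0 tape=[0]11__   (A,0)→(D,1,stay)
state=D head=0 tape=[1]11__   (D,1)→(B,1,stay)
state=B head=0 tape=[1]11__   (B,1)→(D,1,right)
state=D head=1 tape=1[1]1__   (D,1)→(B,1,stay)
state=B head=1 tape=1[1]1__   (B,1)→(D,1,right)
state=D head=2 tape=11[1]__   (D,1)→(B,1,stay)
state=B head=2 tape=11[1]__   (B,1)→(D,1,right)
state=D head=3 tape=111[_]_   (D,_)→(B,#,right)
state=B head=4 tape=111#[_]   (B,_)→(B,_,stay)
state=B head=4 tape=111#[_]   (B,_)→(B,_,stay)
state=B head=4 tape=111#[_]
After 10 steps: state B, head at 4, tape 111#.

state B, head at 4, tape 111#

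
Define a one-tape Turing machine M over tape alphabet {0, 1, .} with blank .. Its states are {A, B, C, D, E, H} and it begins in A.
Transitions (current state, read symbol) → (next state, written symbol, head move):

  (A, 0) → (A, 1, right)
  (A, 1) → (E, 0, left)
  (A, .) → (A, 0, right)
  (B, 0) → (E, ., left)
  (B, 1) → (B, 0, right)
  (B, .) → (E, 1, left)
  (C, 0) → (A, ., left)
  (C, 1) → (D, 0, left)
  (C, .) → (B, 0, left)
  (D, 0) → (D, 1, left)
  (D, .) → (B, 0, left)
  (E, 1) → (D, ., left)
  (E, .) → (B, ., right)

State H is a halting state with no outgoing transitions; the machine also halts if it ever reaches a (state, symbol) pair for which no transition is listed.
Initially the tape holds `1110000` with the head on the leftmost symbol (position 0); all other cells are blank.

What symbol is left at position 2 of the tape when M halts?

0

state=A head=0 tape=.[1]110000   (A,1)→(E,0,left)
state=E head=-1 tape=[.]0110000   (E,.)→(B,.,right)
state=B head=0 tape=.[0]110000   (B,0)→(E,.,left)
state=E head=-1 tape=[.].110000   (E,.)→(B,.,right)
state=B head=0 tape=.[.]110000   (B,.)→(E,1,left)
state=E head=-1 tape=[.]1110000   (E,.)→(B,.,right)
state=B head=0 tape=.[1]110000   (B,1)→(B,0,right)
state=B head=1 tape=.0[1]10000   (B,1)→(B,0,right)
state=B head=2 tape=.00[1]0000   (B,1)→(B,0,right)
state=B head=3 tape=.000[0]000   (B,0)→(E,.,left)
state=E head=2 tape=.00[0].000
Cell 2 holds 0 when M halts.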